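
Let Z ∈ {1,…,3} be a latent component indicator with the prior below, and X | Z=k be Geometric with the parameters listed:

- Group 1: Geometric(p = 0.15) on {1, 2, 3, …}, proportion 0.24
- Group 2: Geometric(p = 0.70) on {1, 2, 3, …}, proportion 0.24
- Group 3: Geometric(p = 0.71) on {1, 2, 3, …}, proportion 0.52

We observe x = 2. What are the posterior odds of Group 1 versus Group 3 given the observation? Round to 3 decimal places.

Posterior odds = (P(Z=i) f_i(x)) / (P(Z=j) f_j(x)); the normalising sum cancels.
Component likelihoods at x = 2:
  f_1 = 0.1275
  f_2 = 0.21
  f_3 = 0.2059
Odds = (0.24/0.52) × (0.1275/0.2059) = 0.461538 × 0.619233 ≈ 0.286

0.286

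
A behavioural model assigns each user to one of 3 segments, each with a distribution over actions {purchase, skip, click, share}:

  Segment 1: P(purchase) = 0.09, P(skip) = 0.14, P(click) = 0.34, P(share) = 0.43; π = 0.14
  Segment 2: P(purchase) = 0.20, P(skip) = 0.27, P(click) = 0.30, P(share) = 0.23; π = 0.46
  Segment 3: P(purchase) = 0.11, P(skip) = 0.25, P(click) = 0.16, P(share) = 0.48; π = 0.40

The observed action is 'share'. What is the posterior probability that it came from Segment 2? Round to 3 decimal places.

0.296

The responsibility of component k is P(Z=k) f_k(x) divided by Σ_j P(Z=j) f_j(x).
Evaluate each component's likelihood at the observed value:
  f_1 = P(share | comp) = 0.43
  f_2 = P(share | comp) = 0.23
  f_3 = P(share | comp) = 0.48
Weight by the priors:
  P(Z=1)·f_1 = 0.14 × 0.43 = 0.0602
  P(Z=2)·f_2 = 0.46 × 0.23 = 0.1058
  P(Z=3)·f_3 = 0.40 × 0.48 = 0.192
Evidence: 0.0602 + 0.1058 + 0.192 = 0.358
So the posterior for Segment 2 is 0.1058 / 0.358 ≈ 0.296.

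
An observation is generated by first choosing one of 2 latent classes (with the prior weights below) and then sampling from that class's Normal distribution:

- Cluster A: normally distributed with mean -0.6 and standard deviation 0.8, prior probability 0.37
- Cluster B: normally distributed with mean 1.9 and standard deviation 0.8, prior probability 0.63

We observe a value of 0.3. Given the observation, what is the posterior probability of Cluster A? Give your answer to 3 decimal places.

0.697

Posterior ∝ prior × likelihood, so P(k | x) ∝ w_k f_k(x); normalise over all components.
Normal densities:
  L_A = 0.264846
  L_B = 0.0674887
Weight by the priors:
  w_A·L_A = 0.37 × 0.264846 = 0.0979929
  w_B·L_B = 0.63 × 0.0674887 = 0.0425179
Denominator: 0.0979929 + 0.0425179 = 0.140511
Responsibility of Cluster A: 0.0979929 / 0.140511 ≈ 0.697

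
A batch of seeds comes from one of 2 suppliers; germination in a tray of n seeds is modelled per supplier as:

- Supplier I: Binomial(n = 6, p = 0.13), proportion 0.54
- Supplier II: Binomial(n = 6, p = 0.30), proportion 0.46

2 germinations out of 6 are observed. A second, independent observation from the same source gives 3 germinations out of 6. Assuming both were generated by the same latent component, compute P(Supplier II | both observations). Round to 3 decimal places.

0.924

Posterior ∝ prior × likelihood, so P(k | x) ∝ w_k f_k(x); normalise over all components.
Since both observations come from the same component, the likelihood for component k is f_k(x₁)·f_k(x₂).
  f_I = [C(6,2)·0.13^2·0.87^4 = 15·0.0169·0.572898 = 0.14523] × [0.0289346] = 0.00420216
  f_II = [C(6,2)·0.30^2·0.70^4 = 15·0.09·0.2401 = 0.324135] × [0.18522] = 0.0600363
Prior × likelihood for each component:
  w_I·f_I = 0.54 × 0.00420216 = 0.00226917
  w_II·f_II = 0.46 × 0.0600363 = 0.0276167
Evidence: 0.00226917 + 0.0276167 = 0.0298859
Responsibility of Supplier II: 0.0276167 / 0.0298859 ≈ 0.924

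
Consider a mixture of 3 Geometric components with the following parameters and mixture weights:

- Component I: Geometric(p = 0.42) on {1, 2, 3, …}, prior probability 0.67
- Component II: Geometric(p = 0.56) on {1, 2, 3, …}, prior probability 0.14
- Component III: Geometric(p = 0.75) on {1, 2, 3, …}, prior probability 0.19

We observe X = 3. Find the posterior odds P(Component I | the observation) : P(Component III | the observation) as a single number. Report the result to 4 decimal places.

Posterior odds = (π_i f_i(x)) / (π_j f_j(x)); the normalising sum cancels.
Component likelihoods at x = 3:
  f_I = 0.141288
  f_II = 0.108416
  f_III = 0.046875
Posterior odds = (π_I·f_I) / (π_III·f_III) = (0.67·0.141288) / (0.19·0.046875) = 0.094663 / 0.00890625 ≈ 10.6288

10.6288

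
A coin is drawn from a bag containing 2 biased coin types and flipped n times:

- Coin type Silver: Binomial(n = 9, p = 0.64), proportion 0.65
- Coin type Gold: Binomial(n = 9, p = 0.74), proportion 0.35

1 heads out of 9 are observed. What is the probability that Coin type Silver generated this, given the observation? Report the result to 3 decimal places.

0.956

Apply Bayes' rule: the posterior for each component is proportional to its prior times its likelihood at x.
Binomial probabilities:
  f_Silver = 0.00162496
  f_Gold = 0.000139079
Unnormalised posteriors:
  π_Silver·f_Silver = 0.65 × 0.00162496 = 0.00105622
  π_Gold·f_Gold = 0.35 × 0.000139079 = 4.86776e-05
Marginal: 0.00105622 + 4.86776e-05 = 0.0011049
Responsibility of Coin type Silver: 0.00105622 / 0.0011049 ≈ 0.956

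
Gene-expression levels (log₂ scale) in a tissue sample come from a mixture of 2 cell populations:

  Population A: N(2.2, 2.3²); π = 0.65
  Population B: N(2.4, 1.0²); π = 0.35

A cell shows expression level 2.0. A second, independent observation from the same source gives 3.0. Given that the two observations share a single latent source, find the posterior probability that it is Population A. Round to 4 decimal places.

0.2992

P(component k | x) = w_k·f_k(x) / marginal(x), where marginal(x) = Σ_j w_j·f_j(x).
Since both observations come from the same component, the likelihood for component k is f_k(x₁)·f_k(x₂).
  f_A = [(1/(2.3·√(2π)))·exp(−(2.0−2.2)²/(2·2.3²)) = 0.173453·exp(-0.00378) = 0.172799] × [0.163272] = 0.0282131
  f_B = [(1/(1.0·√(2π)))·exp(−(2.0−2.4)²/(2·1.0²)) = 0.398942·exp(-0.08000) = 0.36827] × [0.333225] = 0.122717
Unnormalised posteriors:
  w_A·f_A = 0.65 × 0.0282131 = 0.0183385
  w_B·f_B = 0.35 × 0.122717 = 0.0429508
Marginal: 0.0183385 + 0.0429508 = 0.0612894
P(Population A | x) = 0.0183385 / 0.0612894 ≈ 0.2992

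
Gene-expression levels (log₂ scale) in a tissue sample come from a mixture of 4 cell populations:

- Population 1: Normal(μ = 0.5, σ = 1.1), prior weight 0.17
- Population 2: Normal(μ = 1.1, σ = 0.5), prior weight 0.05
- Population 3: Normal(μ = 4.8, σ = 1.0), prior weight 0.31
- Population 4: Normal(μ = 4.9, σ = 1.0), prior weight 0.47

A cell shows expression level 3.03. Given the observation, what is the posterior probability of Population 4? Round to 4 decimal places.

0.5192

Apply Bayes' rule: the posterior for each component is proportional to its prior times its likelihood at x.
Component likelihoods at x = 3.03:
  L_1 = (1/(1.1·√(2π)))·exp(−(3.03−0.5)²/(2·1.1²)) = 0.362675·exp(-2.64500) = 0.0257519
  L_2 = (1/(0.5·√(2π)))·exp(−(3.03−1.1)²/(2·0.5²)) = 0.797885·exp(-7.44980) = 0.000464016
  L_3 = (1/(1.0·√(2π)))·exp(−(3.03−4.8)²/(2·1.0²)) = 0.398942·exp(-1.56645) = 0.0832932
  L_4 = (1/(1.0·√(2π)))·exp(−(3.03−4.9)²/(2·1.0²)) = 0.398942·exp(-1.74845) = 0.0694333
Prior × likelihood for each component:
  π_1·L_1 = 0.17 × 0.0257519 = 0.00437781
  π_2·L_2 = 0.05 × 0.000464016 = 2.32008e-05
  π_3·L_3 = 0.31 × 0.0832932 = 0.0258209
  π_4·L_4 = 0.47 × 0.0694333 = 0.0326337
Normaliser: 0.00437781 + 2.32008e-05 + 0.0258209 + 0.0326337 = 0.0628556
So the posterior for Population 4 is 0.0326337 / 0.0628556 ≈ 0.5192.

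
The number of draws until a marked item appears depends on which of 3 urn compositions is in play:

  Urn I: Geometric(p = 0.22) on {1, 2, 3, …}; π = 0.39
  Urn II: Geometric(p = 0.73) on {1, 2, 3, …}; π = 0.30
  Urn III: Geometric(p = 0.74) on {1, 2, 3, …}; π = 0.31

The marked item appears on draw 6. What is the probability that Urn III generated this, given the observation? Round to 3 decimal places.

The responsibility of component k is π_k f_k(x) divided by Σ_j π_j f_j(x).
Component likelihoods at x = 6:
  p_I = 0.22·(1−0.22)^5 = 0.22·0.288717 = 0.0635178
  p_II = 0.73·(1−0.73)^5 = 0.73·0.00143489 = 0.00104747
  p_III = 0.74·(1−0.74)^5 = 0.74·0.00118814 = 0.000879222
Weight by the priors:
  π_I·p_I = 0.39 × 0.0635178 = 0.024772
  π_II·p_II = 0.30 × 0.00104747 = 0.000314241
  π_III·p_III = 0.31 × 0.000879222 = 0.000272559
Denominator: 0.024772 + 0.000314241 + 0.000272559 = 0.0253588
P(Urn III | the observation) = 0.000272559 / 0.0253588 ≈ 0.011

0.011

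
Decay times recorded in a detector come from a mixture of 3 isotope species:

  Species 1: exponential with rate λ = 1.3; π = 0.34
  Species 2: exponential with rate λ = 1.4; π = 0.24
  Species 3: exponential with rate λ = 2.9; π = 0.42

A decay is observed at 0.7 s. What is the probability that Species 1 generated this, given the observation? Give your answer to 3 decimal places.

P(component k | x) = w_k·f_k(x) / marginal(x), where marginal(x) = Σ_j w_j·f_j(x).
Component likelihoods at x = 0.7 s:
  f_1 = 1.3·e^(−1.3·0.7) = 1.3·e^(−0.9100) = 0.523281
  f_2 = 1.4·e^(−1.4·0.7) = 1.4·e^(−0.9800) = 0.525436
  f_3 = 2.9·e^(−2.9·0.7) = 2.9·e^(−2.0300) = 0.380873
Unnormalised posteriors:
  w_1·f_1 = 0.34 × 0.523281 = 0.177916
  w_2·f_2 = 0.24 × 0.525436 = 0.126105
  w_3·f_3 = 0.42 × 0.380873 = 0.159967
Denominator: 0.177916 + 0.126105 + 0.159967 = 0.463987
Responsibility of Species 1: 0.177916 / 0.463987 ≈ 0.383

0.383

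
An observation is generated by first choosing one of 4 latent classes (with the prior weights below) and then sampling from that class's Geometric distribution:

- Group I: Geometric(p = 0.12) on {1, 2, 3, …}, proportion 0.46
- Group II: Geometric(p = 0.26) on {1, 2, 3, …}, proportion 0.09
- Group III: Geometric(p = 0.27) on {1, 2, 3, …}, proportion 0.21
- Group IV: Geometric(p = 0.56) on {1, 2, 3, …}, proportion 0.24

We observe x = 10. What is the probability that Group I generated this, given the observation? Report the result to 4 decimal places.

0.7782

Apply Bayes' rule: the posterior for each component is proportional to its prior times its likelihood at x.
Evaluate each component's likelihood at the observed value:
  p_I = 0.0379774
  p_II = 0.0173005
  p_III = 0.0158953
  p_IV = 0.000346148
Multiply by the mixture weights:
  π_I·p_I = 0.46 × 0.0379774 = 0.0174696
  π_II·p_II = 0.09 × 0.0173005 = 0.00155705
  π_III·p_III = 0.21 × 0.0158953 = 0.00333802
  π_IV·p_IV = 0.24 × 0.000346148 = 8.30756e-05
Normaliser: 0.0174696 + 0.00155705 + 0.00333802 + 8.30756e-05 = 0.0224477
Responsibility of Group I: 0.0174696 / 0.0224477 ≈ 0.7782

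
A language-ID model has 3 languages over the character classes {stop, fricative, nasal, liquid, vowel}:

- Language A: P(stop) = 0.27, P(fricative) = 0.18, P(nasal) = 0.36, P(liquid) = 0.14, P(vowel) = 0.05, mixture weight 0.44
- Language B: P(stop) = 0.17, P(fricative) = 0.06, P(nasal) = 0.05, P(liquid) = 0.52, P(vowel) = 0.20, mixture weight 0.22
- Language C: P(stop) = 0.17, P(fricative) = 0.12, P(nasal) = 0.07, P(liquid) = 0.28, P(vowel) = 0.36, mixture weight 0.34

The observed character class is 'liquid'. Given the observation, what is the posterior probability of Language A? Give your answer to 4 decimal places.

0.2271

The responsibility of component k is w_k f_k(x) divided by Σ_j w_j f_j(x).
Component likelihoods at x = 'liquid':
  f_A = 0.14
  f_B = 0.52
  f_C = 0.28
Weight by the priors:
  w_A·f_A = 0.44 × 0.14 = 0.0616
  w_B·f_B = 0.22 × 0.52 = 0.1144
  w_C·f_C = 0.34 × 0.28 = 0.0952
Marginal: 0.0616 + 0.1144 + 0.0952 = 0.2712
P(Language A | data) = 0.0616 / 0.2712 ≈ 0.2271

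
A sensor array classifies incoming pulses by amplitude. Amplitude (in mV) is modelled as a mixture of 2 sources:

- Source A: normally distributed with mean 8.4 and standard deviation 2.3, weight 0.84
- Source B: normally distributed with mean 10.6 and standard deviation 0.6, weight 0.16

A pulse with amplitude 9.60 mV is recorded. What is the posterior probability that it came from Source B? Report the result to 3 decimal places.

By Bayes' theorem, P(k | x) = w_k f_k(x) / Σ_j w_j f_j(x).
Evaluate each component's likelihood at the observed value:
  L_A = (1/(2.3·√(2π)))·exp(−(9.60−8.4)²/(2·2.3²)) = 0.173453·exp(-0.13611) = 0.151381
  L_B = (1/(0.6·√(2π)))·exp(−(9.60−10.6)²/(2·0.6²)) = 0.664904·exp(-1.38889) = 0.165795
Weight by the priors:
  w_A·L_A = 0.84 × 0.151381 = 0.12716
  w_B·L_B = 0.16 × 0.165795 = 0.0265272
Sum: 0.12716 + 0.0265272 = 0.153688
Responsibility of Source B: 0.0265272 / 0.153688 ≈ 0.173

0.173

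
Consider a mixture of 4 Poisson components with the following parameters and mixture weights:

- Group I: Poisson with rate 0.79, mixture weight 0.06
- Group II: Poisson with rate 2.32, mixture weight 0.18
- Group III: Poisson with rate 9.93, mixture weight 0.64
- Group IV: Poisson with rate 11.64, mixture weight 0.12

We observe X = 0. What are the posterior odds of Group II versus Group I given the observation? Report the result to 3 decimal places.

0.650

Only the two components matter; the odds are (w_i f_i(x)) / (w_j f_j(x)).
Evaluate each component's likelihood at the observed value:
  f_I = 0.453845
  f_II = 0.0982736
  f_III = 4.86918e-05
  f_IV = 8.80668e-06
Odds = (0.18/0.06) × (0.0982736/0.453845) = 3 × 0.216536 ≈ 0.650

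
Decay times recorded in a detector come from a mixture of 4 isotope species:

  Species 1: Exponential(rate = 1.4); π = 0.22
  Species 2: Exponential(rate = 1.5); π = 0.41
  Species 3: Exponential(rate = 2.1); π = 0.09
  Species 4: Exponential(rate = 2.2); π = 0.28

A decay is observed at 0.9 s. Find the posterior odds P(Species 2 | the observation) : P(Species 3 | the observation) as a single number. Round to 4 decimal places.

5.5838

The posterior odds equal the prior odds times the likelihood ratio: (w_i/w_j)·(f_i(x)/f_j(x)).
Component likelihoods at x = 0.9 s:
  p_1 = 0.397116
  p_2 = 0.38886
  p_3 = 0.317251
  p_4 = 0.303752
Odds = (0.41/0.09) × (0.38886/0.317251) = 4.55556 × 1.22572 ≈ 5.5838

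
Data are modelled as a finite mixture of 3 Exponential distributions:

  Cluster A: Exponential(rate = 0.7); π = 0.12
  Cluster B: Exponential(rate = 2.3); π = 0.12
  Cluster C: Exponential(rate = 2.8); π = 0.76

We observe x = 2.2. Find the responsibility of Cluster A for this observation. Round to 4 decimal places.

0.7425

P(component k | x) = π_k·f_k(x) / marginal(x), where marginal(x) = Σ_j π_j·f_j(x).
Exponential densities:
  p_A = 0.7·e^(−0.7·2.2) = 0.7·e^(−1.5400) = 0.150067
  p_B = 2.3·e^(−2.3·2.2) = 2.3·e^(−5.0600) = 0.0145948
  p_C = 2.8·e^(−2.8·2.2) = 2.8·e^(−6.1600) = 0.00591431
Prior × likelihood for each component:
  π_A·p_A = 0.12 × 0.150067 = 0.018008
  π_B·p_B = 0.12 × 0.0145948 = 0.00175137
  π_C·p_C = 0.76 × 0.00591431 = 0.00449487
Denominator: 0.018008 + 0.00175137 + 0.00449487 = 0.0242543
Responsibility of Cluster A: 0.018008 / 0.0242543 ≈ 0.7425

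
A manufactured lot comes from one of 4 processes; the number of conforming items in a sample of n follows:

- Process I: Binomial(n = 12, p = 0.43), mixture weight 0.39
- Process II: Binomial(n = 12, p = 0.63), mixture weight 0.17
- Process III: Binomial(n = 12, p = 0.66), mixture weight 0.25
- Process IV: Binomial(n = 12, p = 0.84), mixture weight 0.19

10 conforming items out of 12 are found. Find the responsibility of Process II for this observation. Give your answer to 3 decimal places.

0.147

By Bayes' theorem, P(k | x) = π_k f_k(x) / Σ_j π_j f_j(x).
Component likelihoods at x = 10 conforming items out of 12:
  f_I = C(12,10)·0.43^10·0.57^2 = 66·0.000216115·0.3249 = 0.00463424
  f_II = C(12,10)·0.63^10·0.37^2 = 66·0.0098493·0.1369 = 0.0889924
  f_III = C(12,10)·0.66^10·0.34^2 = 66·0.0156834·0.1156 = 0.119658
  f_IV = C(12,10)·0.84^10·0.16^2 = 66·0.174901·0.0256 = 0.295513
Multiply by the mixture weights:
  π_I·f_I = 0.39 × 0.00463424 = 0.00180735
  π_II·f_II = 0.17 × 0.0889924 = 0.0151287
  π_III·f_III = 0.25 × 0.119658 = 0.0299145
  π_IV·f_IV = 0.19 × 0.295513 = 0.0561475
Marginal: 0.00180735 + 0.0151287 + 0.0299145 + 0.0561475 = 0.102998
So the posterior for Process II is 0.0151287 / 0.102998 ≈ 0.147.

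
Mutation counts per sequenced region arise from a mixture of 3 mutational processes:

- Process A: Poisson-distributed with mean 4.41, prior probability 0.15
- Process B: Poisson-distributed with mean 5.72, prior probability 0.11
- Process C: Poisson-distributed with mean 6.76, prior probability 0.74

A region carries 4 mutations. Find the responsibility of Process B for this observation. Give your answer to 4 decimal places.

0.1347

Apply Bayes' rule: the posterior for each component is proportional to its prior times its likelihood at x.
Component likelihoods at x = 4 mutations:
  p_A = e^(−4.41)·4.41^4/4! = 0.19156
  p_B = e^(−5.72)·5.72^4/4! = 0.146288
  p_C = e^(−6.76)·6.76^4/4! = 0.100866
Unnormalised posteriors:
  π_A·p_A = 0.15 × 0.19156 = 0.028734
  π_B·p_B = 0.11 × 0.146288 = 0.0160917
  π_C·p_C = 0.74 × 0.100866 = 0.0746408
Sum: 0.028734 + 0.0160917 + 0.0746408 = 0.119466
P(Process B | data) = 0.0160917 / 0.119466 ≈ 0.1347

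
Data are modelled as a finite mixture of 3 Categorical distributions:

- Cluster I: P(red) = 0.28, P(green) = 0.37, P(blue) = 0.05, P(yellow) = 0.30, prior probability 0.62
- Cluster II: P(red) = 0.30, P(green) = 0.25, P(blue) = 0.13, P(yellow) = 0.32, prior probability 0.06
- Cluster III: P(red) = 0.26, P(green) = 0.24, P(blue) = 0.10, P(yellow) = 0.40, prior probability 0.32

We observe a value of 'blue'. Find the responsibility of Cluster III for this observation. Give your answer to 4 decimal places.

0.4520

The responsibility of component k is π_k f_k(x) divided by Σ_j π_j f_j(x).
Categorical probabilities:
  p_I = 0.05
  p_II = 0.13
  p_III = 0.1
Unnormalised posteriors:
  π_I·p_I = 0.62 × 0.05 = 0.031
  π_II·p_II = 0.06 × 0.13 = 0.0078
  π_III·p_III = 0.32 × 0.1 = 0.032
Evidence: 0.031 + 0.0078 + 0.032 = 0.0708
P(Cluster III | 'blue') ≈ 0.4520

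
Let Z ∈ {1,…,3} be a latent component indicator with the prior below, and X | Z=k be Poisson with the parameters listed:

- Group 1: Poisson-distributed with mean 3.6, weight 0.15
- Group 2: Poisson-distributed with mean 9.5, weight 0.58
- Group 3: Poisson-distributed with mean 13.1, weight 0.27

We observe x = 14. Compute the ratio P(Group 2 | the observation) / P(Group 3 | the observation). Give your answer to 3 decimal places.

Since P(k|x) ∝ π_k f_k(x), the posterior odds are π_i f_i(x) / (π_j f_j(x)).
Evaluate each component's likelihood at the observed value:
  L_1 = 1.92472e-05
  L_2 = 0.0418721
  L_3 = 0.102833
Odds = (0.58/0.27) × (0.0418721/0.102833) = 2.14815 × 0.407186 ≈ 0.875

0.875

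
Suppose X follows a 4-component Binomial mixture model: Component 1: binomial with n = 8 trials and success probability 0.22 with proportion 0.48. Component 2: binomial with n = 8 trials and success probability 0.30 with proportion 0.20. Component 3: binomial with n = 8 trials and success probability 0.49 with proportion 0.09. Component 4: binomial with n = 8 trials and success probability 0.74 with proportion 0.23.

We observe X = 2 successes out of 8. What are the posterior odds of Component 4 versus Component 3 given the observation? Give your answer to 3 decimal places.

Only the two components matter; the odds are (π_i f_i(x)) / (π_j f_j(x)).
Evaluate each component's likelihood at the observed value:
  f_1 = C(8,2)·0.22^2·0.78^6 = 28·0.0484·0.2252 = 0.30519
  f_2 = C(8,2)·0.30^2·0.70^6 = 28·0.09·0.117649 = 0.296475
  f_3 = C(8,2)·0.49^2·0.51^6 = 28·0.2401·0.0175963 = 0.118296
  f_4 = C(8,2)·0.74^2·0.26^6 = 28·0.5476·0.000308916 = 0.00473654
Odds = (0.23/0.09) × (0.00473654/0.118296) = 2.55556 × 0.0400397 ≈ 0.102

0.102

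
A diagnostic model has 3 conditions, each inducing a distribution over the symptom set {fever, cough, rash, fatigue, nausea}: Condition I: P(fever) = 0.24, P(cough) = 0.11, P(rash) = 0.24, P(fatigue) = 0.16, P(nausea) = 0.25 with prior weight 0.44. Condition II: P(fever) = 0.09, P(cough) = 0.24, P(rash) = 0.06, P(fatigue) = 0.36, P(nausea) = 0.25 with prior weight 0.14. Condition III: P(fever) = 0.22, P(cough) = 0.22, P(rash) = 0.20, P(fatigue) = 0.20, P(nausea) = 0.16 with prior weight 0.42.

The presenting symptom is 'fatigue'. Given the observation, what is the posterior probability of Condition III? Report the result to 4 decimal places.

0.4102

P(component k | x) = P(Z=k)·f_k(x) / marginal(x), where marginal(x) = Σ_j P(Z=j)·f_j(x).
Categorical probabilities:
  p_I = 0.16
  p_II = 0.36
  p_III = 0.2
Unnormalised posteriors:
  P(Z=I)·p_I = 0.44 × 0.16 = 0.0704
  P(Z=II)·p_II = 0.14 × 0.36 = 0.0504
  P(Z=III)·p_III = 0.42 × 0.2 = 0.084
Normaliser: 0.0704 + 0.0504 + 0.084 = 0.2048
Responsibility of Condition III: 0.084 / 0.2048 ≈ 0.4102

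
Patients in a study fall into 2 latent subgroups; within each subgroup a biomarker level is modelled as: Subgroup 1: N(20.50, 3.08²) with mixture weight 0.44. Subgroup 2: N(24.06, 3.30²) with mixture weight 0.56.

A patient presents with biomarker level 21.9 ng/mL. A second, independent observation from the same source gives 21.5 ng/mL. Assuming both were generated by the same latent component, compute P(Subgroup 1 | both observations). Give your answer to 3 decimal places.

0.564

The responsibility of component k is π_k f_k(x) divided by Σ_j π_j f_j(x).
Since both observations come from the same component, the likelihood for component k is f_k(x₁)·f_k(x₂).
  p_1 = [(1/(3.08·√(2π)))·exp(−(21.9−20.50)²/(2·3.08²)) = 0.129527·exp(-0.10331) = 0.116814] × [0.122877] = 0.0143537
  p_2 = [(1/(3.30·√(2π)))·exp(−(21.9−24.06)²/(2·3.30²)) = 0.120892·exp(-0.21421) = 0.0975807] × [0.0894781] = 0.00873134
Multiply by the mixture weights:
  π_1·p_1 = 0.44 × 0.0143537 = 0.00631562
  π_2·p_2 = 0.56 × 0.00873134 = 0.00488955
Marginal: 0.00631562 + 0.00488955 = 0.0112052
P(Subgroup 1 | x₁, x₂) ≈ 0.564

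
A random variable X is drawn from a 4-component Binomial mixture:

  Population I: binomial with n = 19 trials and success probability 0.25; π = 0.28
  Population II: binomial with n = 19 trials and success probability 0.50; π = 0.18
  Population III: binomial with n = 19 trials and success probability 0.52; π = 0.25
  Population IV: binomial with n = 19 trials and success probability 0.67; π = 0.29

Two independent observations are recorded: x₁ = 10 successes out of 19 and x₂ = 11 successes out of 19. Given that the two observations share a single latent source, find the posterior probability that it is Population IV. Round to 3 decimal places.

P(component k | x) = π_k·f_k(x) / marginal(x), where marginal(x) = Σ_j π_j·f_j(x).
Since both observations come from the same component, the likelihood for component k is f_k(x₁)·f_k(x₂).
  L_I = [C(19,10)·0.25^10·0.75^9 = 92378·9.53674e-07·0.0750847 = 0.00661485] × [0.00180405] = 1.19335e-05
  L_II = [C(19,10)·0.50^10·0.50^9 = 92378·0.000976562·0.00195312 = 0.176197] × [0.144161] = 0.0254008
  L_III = [C(19,10)·0.52^10·0.48^9 = 92378·0.00144555·0.00135261 = 0.180623] × [0.160098] = 0.0289173
  L_IV = [C(19,10)·0.67^10·0.33^9 = 92378·0.0182284·4.64115e-05 = 0.0781523] × [0.129823] = 0.010146
Weight by the priors:
  π_I·L_I = 0.28 × 1.19335e-05 = 3.34139e-06
  π_II·L_II = 0.18 × 0.0254008 = 0.00457214
  π_III·L_III = 0.25 × 0.0289173 = 0.00722933
  π_IV·L_IV = 0.29 × 0.010146 = 0.00294234
Normaliser: 3.34139e-06 + 0.00457214 + 0.00722933 + 0.00294234 = 0.0147472
P(Population IV | x₁, x₂) = 0.00294234 / 0.0147472 ≈ 0.200

0.200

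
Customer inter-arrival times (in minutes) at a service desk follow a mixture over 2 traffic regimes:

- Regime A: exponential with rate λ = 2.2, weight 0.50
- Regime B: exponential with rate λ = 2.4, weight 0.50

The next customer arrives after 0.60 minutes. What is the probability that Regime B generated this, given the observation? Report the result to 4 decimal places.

By Bayes' theorem, P(k | x) = π_k f_k(x) / Σ_j π_j f_j(x).
Component likelihoods at x = 0.60 minutes:
  f_A = 0.587698
  f_B = 0.568627
Prior × likelihood for each component:
  π_A·f_A = 0.50 × 0.587698 = 0.293849
  π_B·f_B = 0.50 × 0.568627 = 0.284313
Marginal: 0.293849 + 0.284313 = 0.578162
So the posterior for Regime B is 0.284313 / 0.578162 ≈ 0.4918.

0.4918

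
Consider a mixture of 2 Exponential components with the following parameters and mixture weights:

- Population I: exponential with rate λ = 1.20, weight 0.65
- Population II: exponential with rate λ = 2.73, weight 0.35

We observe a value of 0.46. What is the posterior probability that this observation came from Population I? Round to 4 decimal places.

By Bayes' theorem, P(k | x) = P(Z=k) f_k(x) / Σ_j P(Z=j) f_j(x).
Exponential densities:
  L_I = 0.690956
  L_II = 0.777635
Multiply by the mixture weights:
  P(Z=I)·L_I = 0.65 × 0.690956 = 0.449122
  P(Z=II)·L_II = 0.35 × 0.777635 = 0.272172
Marginal: 0.449122 + 0.272172 = 0.721294
Responsibility of Population I: 0.449122 / 0.721294 ≈ 0.6227

0.6227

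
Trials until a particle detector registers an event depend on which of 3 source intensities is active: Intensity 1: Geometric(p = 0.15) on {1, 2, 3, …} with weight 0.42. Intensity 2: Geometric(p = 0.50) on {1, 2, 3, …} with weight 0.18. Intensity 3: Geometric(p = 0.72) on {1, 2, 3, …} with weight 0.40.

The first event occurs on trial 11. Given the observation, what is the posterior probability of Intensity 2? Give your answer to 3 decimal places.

Apply Bayes' rule: the posterior for each component is proportional to its prior times its likelihood at x.
Geometric probabilities:
  L_1 = 0.0295312
  L_2 = 0.000488281
  L_3 = 2.13262e-06
Prior × likelihood for each component:
  π_1·L_1 = 0.42 × 0.0295312 = 0.0124031
  π_2·L_2 = 0.18 × 0.000488281 = 8.78906e-05
  π_3·L_3 = 0.40 × 2.13262e-06 = 8.53047e-07
Normaliser: 0.0124031 + 8.78906e-05 + 8.53047e-07 = 0.0124918
Responsibility of Intensity 2: 8.78906e-05 / 0.0124918 ≈ 0.007

0.007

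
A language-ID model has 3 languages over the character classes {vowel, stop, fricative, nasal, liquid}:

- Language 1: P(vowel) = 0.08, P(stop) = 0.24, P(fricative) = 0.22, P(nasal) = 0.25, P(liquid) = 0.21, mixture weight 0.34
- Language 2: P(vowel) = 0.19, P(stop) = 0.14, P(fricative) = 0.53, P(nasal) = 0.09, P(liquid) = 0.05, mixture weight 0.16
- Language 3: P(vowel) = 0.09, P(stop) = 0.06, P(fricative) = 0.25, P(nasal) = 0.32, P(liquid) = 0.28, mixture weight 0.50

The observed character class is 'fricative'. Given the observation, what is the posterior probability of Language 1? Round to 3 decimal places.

Posterior ∝ prior × likelihood, so P(k | x) ∝ P(Z=k) f_k(x); normalise over all components.
Component likelihoods at x = 'fricative':
  f_1 = P(fricative | comp) = 0.22
  f_2 = P(fricative | comp) = 0.53
  f_3 = P(fricative | comp) = 0.25
Weight by the priors:
  P(Z=1)·f_1 = 0.34 × 0.22 = 0.0748
  P(Z=2)·f_2 = 0.16 × 0.53 = 0.0848
  P(Z=3)·f_3 = 0.50 × 0.25 = 0.125
Normaliser: 0.0748 + 0.0848 + 0.125 = 0.2846
P(Language 1 | 'fricative') ≈ 0.263

0.263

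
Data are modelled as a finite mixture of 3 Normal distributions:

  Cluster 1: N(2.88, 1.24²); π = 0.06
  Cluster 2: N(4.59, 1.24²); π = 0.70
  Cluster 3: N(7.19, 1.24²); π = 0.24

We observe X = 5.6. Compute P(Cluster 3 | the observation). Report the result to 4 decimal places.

0.1720

Apply Bayes' rule: the posterior for each component is proportional to its prior times its likelihood at x.
Component likelihoods at x = 5.6:
  p_1 = (1/(1.24·√(2π)))·exp(−(5.6−2.88)²/(2·1.24²)) = 0.321728·exp(-2.40583) = 0.0290169
  p_2 = (1/(1.24·√(2π)))·exp(−(5.6−4.59)²/(2·1.24²)) = 0.321728·exp(-0.33172) = 0.230901
  p_3 = (1/(1.24·√(2π)))·exp(−(5.6−7.19)²/(2·1.24²)) = 0.321728·exp(-0.82209) = 0.141403
Unnormalised posteriors:
  π_1·p_1 = 0.06 × 0.0290169 = 0.00174101
  π_2·p_2 = 0.70 × 0.230901 = 0.16163
  π_3·p_3 = 0.24 × 0.141403 = 0.0339367
Sum: 0.00174101 + 0.16163 + 0.0339367 = 0.197308
P(Cluster 3 | x) ≈ 0.1720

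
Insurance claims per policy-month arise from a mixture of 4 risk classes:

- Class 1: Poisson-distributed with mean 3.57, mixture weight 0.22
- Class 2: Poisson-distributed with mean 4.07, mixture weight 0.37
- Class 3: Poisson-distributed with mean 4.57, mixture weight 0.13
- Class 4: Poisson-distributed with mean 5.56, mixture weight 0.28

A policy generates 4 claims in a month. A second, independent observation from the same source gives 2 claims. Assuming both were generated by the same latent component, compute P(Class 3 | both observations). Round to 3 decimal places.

Posterior ∝ prior × likelihood, so P(k | x) ∝ π_k f_k(x); normalise over all components.
Since both observations come from the same component, the likelihood for component k is f_k(x₁)·f_k(x₂).
  L_1 = [e^(−3.57)·3.57^4/4! = 0.190559] × [0.179422] = 0.0341905
  L_2 = [e^(−4.07)·4.07^4/4! = 0.195249] × [0.141443] = 0.0276165
  L_3 = [e^(−4.57)·4.57^4/4! = 0.188247] × [0.108162] = 0.0203612
  L_4 = [e^(−5.56)·5.56^4/4! = 0.153254] × [0.0594898] = 0.00911702
Unnormalised posteriors:
  π_1·L_1 = 0.22 × 0.0341905 = 0.00752191
  π_2·L_2 = 0.37 × 0.0276165 = 0.0102181
  π_3·L_3 = 0.13 × 0.0203612 = 0.00264696
  π_4·L_4 = 0.28 × 0.00911702 = 0.00255277
Denominator: 0.00752191 + 0.0102181 + 0.00264696 + 0.00255277 = 0.0229397
Responsibility of Class 3: 0.00264696 / 0.0229397 ≈ 0.115

0.115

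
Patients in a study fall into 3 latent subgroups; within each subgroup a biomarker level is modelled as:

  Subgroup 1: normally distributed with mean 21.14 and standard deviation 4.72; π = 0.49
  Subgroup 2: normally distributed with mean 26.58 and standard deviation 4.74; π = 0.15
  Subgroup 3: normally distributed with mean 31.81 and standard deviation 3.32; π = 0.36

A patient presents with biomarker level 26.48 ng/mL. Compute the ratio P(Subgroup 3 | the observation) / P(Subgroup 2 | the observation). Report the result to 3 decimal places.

The posterior odds equal the prior odds times the likelihood ratio: (π_i/π_j)·(f_i(x)/f_j(x)).
Component likelihoods at x = 26.48 ng/mL:
  L_1 = 0.0445684
  L_2 = 0.0841463
  L_3 = 0.0331208
Posterior odds = (π_3·L_3) / (π_2·L_2) = (0.36·0.0331208) / (0.15·0.0841463) = 0.0119235 / 0.0126219 ≈ 0.945

0.945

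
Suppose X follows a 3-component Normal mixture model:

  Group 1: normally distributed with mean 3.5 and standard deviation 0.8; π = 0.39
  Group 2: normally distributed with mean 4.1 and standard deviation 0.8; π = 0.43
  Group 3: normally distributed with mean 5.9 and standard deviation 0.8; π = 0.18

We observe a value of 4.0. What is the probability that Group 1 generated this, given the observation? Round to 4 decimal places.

0.4231

The responsibility of component k is π_k f_k(x) divided by Σ_j π_j f_j(x).
Evaluate each component's likelihood at the observed value:
  f_1 = 0.410201
  f_2 = 0.494797
  f_3 = 0.0297149
Prior × likelihood for each component:
  π_1·f_1 = 0.39 × 0.410201 = 0.159978
  π_2·f_2 = 0.43 × 0.494797 = 0.212763
  π_3·f_3 = 0.18 × 0.0297149 = 0.00534868
Denominator: 0.159978 + 0.212763 + 0.00534868 = 0.37809
P(Group 1 | 4.0) ≈ 0.4231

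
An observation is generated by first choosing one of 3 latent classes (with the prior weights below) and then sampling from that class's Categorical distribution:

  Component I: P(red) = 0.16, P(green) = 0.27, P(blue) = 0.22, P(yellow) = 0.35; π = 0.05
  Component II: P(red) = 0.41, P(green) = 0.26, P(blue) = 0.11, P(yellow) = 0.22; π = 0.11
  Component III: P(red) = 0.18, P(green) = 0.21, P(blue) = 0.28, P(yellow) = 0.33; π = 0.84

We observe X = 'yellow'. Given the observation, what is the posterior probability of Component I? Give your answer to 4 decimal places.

Posterior ∝ prior × likelihood, so P(k | x) ∝ π_k f_k(x); normalise over all components.
Evaluate each component's likelihood at the observed value:
  p_I = 0.35
  p_II = 0.22
  p_III = 0.33
Unnormalised posteriors:
  π_I·p_I = 0.05 × 0.35 = 0.0175
  π_II·p_II = 0.11 × 0.22 = 0.0242
  π_III·p_III = 0.84 × 0.33 = 0.2772
Denominator: 0.0175 + 0.0242 + 0.2772 = 0.3189
So the posterior for Component I is 0.0175 / 0.3189 ≈ 0.0549.

0.0549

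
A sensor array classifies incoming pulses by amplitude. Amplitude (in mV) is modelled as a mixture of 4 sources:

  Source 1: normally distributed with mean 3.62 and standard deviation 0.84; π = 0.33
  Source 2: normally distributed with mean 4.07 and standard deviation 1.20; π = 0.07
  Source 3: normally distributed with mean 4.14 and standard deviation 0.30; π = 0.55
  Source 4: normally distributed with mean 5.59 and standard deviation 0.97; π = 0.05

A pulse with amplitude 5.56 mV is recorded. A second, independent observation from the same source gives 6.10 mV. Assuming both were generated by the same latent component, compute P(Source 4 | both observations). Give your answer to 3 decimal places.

P(component k | x) = π_k·f_k(x) / marginal(x), where marginal(x) = Σ_j π_j·f_j(x).
Since both observations come from the same component, the likelihood for component k is f_k(x₁)·f_k(x₂).
  p_1 = [0.0329905] × [0.00607932] = 0.00020056
  p_2 = [0.153796] × [0.0794897] = 0.0122252
  p_3 = [1.81437e-05] × [7.1611e-10] = 1.29929e-14
  p_4 = [0.411084] × [0.358188] = 0.147245
Multiply by the mixture weights:
  π_1·p_1 = 0.33 × 0.00020056 = 6.61848e-05
  π_2·p_2 = 0.07 × 0.0122252 = 0.000855764
  π_3·p_3 = 0.55 × 1.29929e-14 = 7.14608e-15
  π_4·p_4 = 0.05 × 0.147245 = 0.00736226
Marginal: 6.61848e-05 + 0.000855764 + 7.14608e-15 + 0.00736226 = 0.00828421
P(Source 4 | x) ≈ 0.889

0.889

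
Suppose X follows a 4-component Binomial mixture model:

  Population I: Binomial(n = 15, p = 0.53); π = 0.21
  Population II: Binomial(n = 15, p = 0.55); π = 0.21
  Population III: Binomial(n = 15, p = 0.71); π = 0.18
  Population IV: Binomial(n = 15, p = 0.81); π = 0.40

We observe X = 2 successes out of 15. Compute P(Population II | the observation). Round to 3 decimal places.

P(component k | x) = π_k·f_k(x) / marginal(x), where marginal(x) = Σ_j π_j·f_j(x).
Component likelihoods at x = 2 successes out of 15:
  f_I = 0.00161069
  f_II = 0.000985547
  f_III = 5.431e-06
  f_IV = 2.89705e-08
Weight by the priors:
  π_I·f_I = 0.21 × 0.00161069 = 0.000338246
  π_II·f_II = 0.21 × 0.000985547 = 0.000206965
  π_III·f_III = 0.18 × 5.431e-06 = 9.7758e-07
  π_IV·f_IV = 0.40 × 2.89705e-08 = 1.15882e-08
Normaliser: 0.000338246 + 0.000206965 + 9.7758e-07 + 1.15882e-08 = 0.0005462
P(Population II | 2 successes out of 15) = 0.000206965 / 0.0005462 ≈ 0.379

0.379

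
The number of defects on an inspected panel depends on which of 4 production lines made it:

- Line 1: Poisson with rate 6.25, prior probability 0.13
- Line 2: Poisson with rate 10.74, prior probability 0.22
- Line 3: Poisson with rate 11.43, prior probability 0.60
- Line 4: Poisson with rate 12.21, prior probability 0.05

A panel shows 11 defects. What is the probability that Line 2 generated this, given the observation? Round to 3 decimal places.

0.246

Apply Bayes' rule: the posterior for each component is proportional to its prior times its likelihood at x.
Component likelihoods at x = 11 defects:
  p_1 = 0.0274906
  p_2 = 0.119006
  p_3 = 0.118404
  p_4 = 0.112197
Weight by the priors:
  π_1·p_1 = 0.13 × 0.0274906 = 0.00357378
  π_2·p_2 = 0.22 × 0.119006 = 0.0261813
  π_3·p_3 = 0.60 × 0.118404 = 0.0710425
  π_4·p_4 = 0.05 × 0.112197 = 0.00560985
Normaliser: 0.00357378 + 0.0261813 + 0.0710425 + 0.00560985 = 0.106407
P(Line 2 | the observation) ≈ 0.246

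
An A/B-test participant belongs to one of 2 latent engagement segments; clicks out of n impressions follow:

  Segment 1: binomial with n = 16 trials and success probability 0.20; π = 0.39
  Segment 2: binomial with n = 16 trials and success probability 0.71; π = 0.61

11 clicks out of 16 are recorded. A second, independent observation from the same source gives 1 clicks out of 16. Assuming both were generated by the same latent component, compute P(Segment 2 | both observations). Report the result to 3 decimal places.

The responsibility of component k is P(Z=k) f_k(x) divided by Σ_j P(Z=j) f_j(x).
Since both observations come from the same component, the likelihood for component k is f_k(x₁)·f_k(x₂).
  L_1 = [C(16,11)·0.20^11·0.80^5 = 4368·2.048e-08·0.32768 = 2.93132e-05] × [0.11259] = 3.30037e-06
  L_2 = [C(16,11)·0.71^11·0.29^5 = 4368·0.0231122·0.00205111 = 0.207069] × [9.80276e-08] = 2.02984e-08
Multiply by the mixture weights:
  P(Z=1)·L_1 = 0.39 × 3.30037e-06 = 1.28714e-06
  P(Z=2)·L_2 = 0.61 × 2.02984e-08 = 1.23821e-08
Denominator: 1.28714e-06 + 1.23821e-08 = 1.29953e-06
P(Segment 2 | x₁,x₂) ≈ 0.010

0.010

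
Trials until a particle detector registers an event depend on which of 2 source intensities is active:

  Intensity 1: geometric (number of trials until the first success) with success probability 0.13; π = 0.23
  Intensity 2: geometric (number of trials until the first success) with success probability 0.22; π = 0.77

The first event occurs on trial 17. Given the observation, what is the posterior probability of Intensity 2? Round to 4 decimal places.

0.4968

Apply Bayes' rule: the posterior for each component is proportional to its prior times its likelihood at x.
Geometric probabilities:
  p_1 = 0.13·(1−0.13)^16 = 0.13·0.107723 = 0.014004
  p_2 = 0.22·(1−0.22)^16 = 0.22·0.0187721 = 0.00412987
Weight by the priors:
  w_1·p_1 = 0.23 × 0.014004 = 0.00322091
  w_2·p_2 = 0.77 × 0.00412987 = 0.00318
Normaliser: 0.00322091 + 0.00318 = 0.00640091
P(Intensity 2 | the observation) ≈ 0.4968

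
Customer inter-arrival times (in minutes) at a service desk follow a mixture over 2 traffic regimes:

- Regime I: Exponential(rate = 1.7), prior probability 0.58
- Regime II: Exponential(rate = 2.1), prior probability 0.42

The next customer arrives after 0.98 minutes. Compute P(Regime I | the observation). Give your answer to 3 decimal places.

The responsibility of component k is π_k f_k(x) divided by Σ_j π_j f_j(x).
Exponential densities:
  p_I = 1.7·e^(−1.7·0.98) = 1.7·e^(−1.6660) = 0.321303
  p_II = 2.1·e^(−2.1·0.98) = 2.1·e^(−2.0580) = 0.268189
Multiply by the mixture weights:
  π_I·p_I = 0.58 × 0.321303 = 0.186356
  π_II·p_II = 0.42 × 0.268189 = 0.112639
Evidence: 0.186356 + 0.112639 = 0.298995
Responsibility of Regime I: 0.186356 / 0.298995 ≈ 0.623

0.623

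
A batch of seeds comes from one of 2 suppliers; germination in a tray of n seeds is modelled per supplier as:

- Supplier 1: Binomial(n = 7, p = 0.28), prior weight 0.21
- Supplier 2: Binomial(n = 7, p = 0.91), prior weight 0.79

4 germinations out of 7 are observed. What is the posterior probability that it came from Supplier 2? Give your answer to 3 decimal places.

Posterior ∝ prior × likelihood, so P(k | x) ∝ π_k f_k(x); normalise over all components.
Component likelihoods at x = 4 germinations out of 7:
  f_1 = 0.0802967
  f_2 = 0.0174969
Multiply by the mixture weights:
  π_1·f_1 = 0.21 × 0.0802967 = 0.0168623
  π_2·f_2 = 0.79 × 0.0174969 = 0.0138226
Marginal: 0.0168623 + 0.0138226 = 0.0306849
P(Supplier 2 | the observation) = 0.0138226 / 0.0306849 ≈ 0.450

0.450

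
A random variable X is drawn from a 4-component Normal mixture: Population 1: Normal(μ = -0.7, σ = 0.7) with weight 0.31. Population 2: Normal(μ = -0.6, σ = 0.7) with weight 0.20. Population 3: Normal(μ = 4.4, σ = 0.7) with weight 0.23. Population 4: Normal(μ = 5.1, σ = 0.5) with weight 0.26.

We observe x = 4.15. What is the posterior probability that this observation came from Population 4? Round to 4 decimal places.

0.2172

By Bayes' theorem, P(k | x) = π_k f_k(x) / Σ_j π_j f_j(x).
Component likelihoods at x = 4.15:
  p_1 = (1/(0.7·√(2π)))·exp(−(4.15−-0.7)²/(2·0.7²)) = 0.569918·exp(-24.00255) = 2.14603e-11
  p_2 = (1/(0.7·√(2π)))·exp(−(4.15−-0.6)²/(2·0.7²)) = 0.569918·exp(-23.02296) = 5.71568e-11
  p_3 = (1/(0.7·√(2π)))·exp(−(4.15−4.4)²/(2·0.7²)) = 0.569918·exp(-0.06378) = 0.534706
  p_4 = (1/(0.5·√(2π)))·exp(−(4.15−5.1)²/(2·0.5²)) = 0.797885·exp(-1.80500) = 0.131232
Weight by the priors:
  π_1·p_1 = 0.31 × 2.14603e-11 = 6.6527e-12
  π_2·p_2 = 0.20 × 5.71568e-11 = 1.14314e-11
  π_3·p_3 = 0.23 × 0.534706 = 0.122982
  π_4·p_4 = 0.26 × 0.131232 = 0.0341202
Normaliser: 6.6527e-12 + 1.14314e-11 + 0.122982 + 0.0341202 = 0.157102
So the posterior for Population 4 is 0.0341202 / 0.157102 ≈ 0.2172.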